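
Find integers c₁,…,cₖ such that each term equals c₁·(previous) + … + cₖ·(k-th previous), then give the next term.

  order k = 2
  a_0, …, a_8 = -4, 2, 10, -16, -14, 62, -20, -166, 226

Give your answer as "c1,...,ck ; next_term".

  a_2 = -1·2 + -3·-4 = 10
  a_3 = -1·10 + -3·2 = -16
  a_4 = -1·-16 + -3·10 = -14
  a_5 = -1·-14 + -3·-16 = 62
  a_6 = -1·62 + -3·-14 = -20
  a_7 = -1·-20 + -3·62 = -166
  a_8 = -1·-166 + -3·-20 = 226
  a_9 = -1·226 + -3·-166 = 272

-1,-3 ; 272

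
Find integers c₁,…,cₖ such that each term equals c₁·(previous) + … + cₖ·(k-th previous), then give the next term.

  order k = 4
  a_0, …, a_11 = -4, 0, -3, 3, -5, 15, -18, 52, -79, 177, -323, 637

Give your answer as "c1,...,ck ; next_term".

0,3,-2,-1 ; -1244

  a_4 = 0·3 + 3·-3 + -2·0 + -1·-4 = -5
  a_5 = 0·-5 + 3·3 + -2·-3 + -1·0 = 15
  a_6 = 0·15 + 3·-5 + -2·3 + -1·-3 = -18
  a_7 = 0·-18 + 3·15 + -2·-5 + -1·3 = 52
  a_8 = 0·52 + 3·-18 + -2·15 + -1·-5 = -79
  a_9 = 0·-79 + 3·52 + -2·-18 + -1·15 = 177
  a_10 = 0·177 + 3·-79 + -2·52 + -1·-18 = -323
  a_11 = 0·-323 + 3·177 + -2·-79 + -1·52 = 637
  a_12 = 0·637 + 3·-323 + -2·177 + -1·-79 = -1244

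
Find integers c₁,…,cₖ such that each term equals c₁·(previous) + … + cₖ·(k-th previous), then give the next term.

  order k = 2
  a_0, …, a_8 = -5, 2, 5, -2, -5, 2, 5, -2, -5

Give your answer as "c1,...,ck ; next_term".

0,-1 ; 2

  a_2 = 0·2 + -1·-5 = 5
  a_3 = 0·5 + -1·2 = -2
  a_4 = 0·-2 + -1·5 = -5
  a_5 = 0·-5 + -1·-2 = 2
  a_6 = 0·2 + -1·-5 = 5
  a_7 = 0·5 + -1·2 = -2
  a_8 = 0·-2 + -1·5 = -5
  a_9 = 0·-5 + -1·-2 = 2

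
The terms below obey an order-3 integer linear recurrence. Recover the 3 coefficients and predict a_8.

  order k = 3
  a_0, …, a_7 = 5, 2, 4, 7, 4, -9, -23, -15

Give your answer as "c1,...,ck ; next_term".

  a_3 = 2·4 + -3·2 + 1·5 = 7
  a_4 = 2·7 + -3·4 + 1·2 = 4
  a_5 = 2·4 + -3·7 + 1·4 = -9
  a_6 = 2·-9 + -3·4 + 1·7 = -23
  a_7 = 2·-23 + -3·-9 + 1·4 = -15
  a_8 = 2·-15 + -3·-23 + 1·-9 = 30

2,-3,1 ; 30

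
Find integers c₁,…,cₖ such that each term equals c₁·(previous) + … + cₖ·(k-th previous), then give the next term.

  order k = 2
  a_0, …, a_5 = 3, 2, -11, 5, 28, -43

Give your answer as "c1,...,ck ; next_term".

-1,-3 ; -41

  a_2 = -1·2 + -3·3 = -11
  a_3 = -1·-11 + -3·2 = 5
  a_4 = -1·5 + -3·-11 = 28
  a_5 = -1·28 + -3·5 = -43
  a_6 = -1·-43 + -3·28 = -41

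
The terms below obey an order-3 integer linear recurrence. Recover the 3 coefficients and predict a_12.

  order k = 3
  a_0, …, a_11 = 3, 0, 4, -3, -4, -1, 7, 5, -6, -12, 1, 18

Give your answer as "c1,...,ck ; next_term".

0,-1,-1 ; 11

  a_3 = 0·4 + -1·0 + -1·3 = -3
  a_4 = 0·-3 + -1·4 + -1·0 = -4
  a_5 = 0·-4 + -1·-3 + -1·4 = -1
  a_6 = 0·-1 + -1·-4 + -1·-3 = 7
  a_7 = 0·7 + -1·-1 + -1·-4 = 5
  a_8 = 0·5 + -1·7 + -1·-1 = -6
  a_9 = 0·-6 + -1·5 + -1·7 = -12
  a_10 = 0·-12 + -1·-6 + -1·5 = 1
  a_11 = 0·1 + -1·-12 + -1·-6 = 18
  a_12 = 0·18 + -1·1 + -1·-12 = 11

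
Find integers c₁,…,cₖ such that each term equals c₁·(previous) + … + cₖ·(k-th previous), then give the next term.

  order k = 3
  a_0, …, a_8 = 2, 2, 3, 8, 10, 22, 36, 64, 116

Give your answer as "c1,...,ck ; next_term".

0,2,2 ; 200

  a_3 = 0·3 + 2·2 + 2·2 = 8
  a_4 = 0·8 + 2·3 + 2·2 = 10
  a_5 = 0·10 + 2·8 + 2·3 = 22
  a_6 = 0·22 + 2·10 + 2·8 = 36
  a_7 = 0·36 + 2·22 + 2·10 = 64
  a_8 = 0·64 + 2·36 + 2·22 = 116
  a_9 = 0·116 + 2·64 + 2·36 = 200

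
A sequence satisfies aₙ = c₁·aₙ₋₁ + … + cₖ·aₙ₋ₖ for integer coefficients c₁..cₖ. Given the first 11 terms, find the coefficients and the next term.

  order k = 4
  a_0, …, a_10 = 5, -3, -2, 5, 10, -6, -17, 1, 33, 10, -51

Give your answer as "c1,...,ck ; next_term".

0,-1,-1,1 ; -42

  a_4 = 0·5 + -1·-2 + -1·-3 + 1·5 = 10
  a_5 = 0·10 + -1·5 + -1·-2 + 1·-3 = -6
  a_6 = 0·-6 + -1·10 + -1·5 + 1·-2 = -17
  a_7 = 0·-17 + -1·-6 + -1·10 + 1·5 = 1
  a_8 = 0·1 + -1·-17 + -1·-6 + 1·10 = 33
  a_9 = 0·33 + -1·1 + -1·-17 + 1·-6 = 10
  a_10 = 0·10 + -1·33 + -1·1 + 1·-17 = -51
  a_11 = 0·-51 + -1·10 + -1·33 + 1·1 = -42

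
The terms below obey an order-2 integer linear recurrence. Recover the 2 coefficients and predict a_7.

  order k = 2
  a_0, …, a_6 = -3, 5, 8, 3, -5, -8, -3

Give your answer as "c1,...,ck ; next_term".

1,-1 ; 5

  a_2 = 1·5 + -1·-3 = 8
  a_3 = 1·8 + -1·5 = 3
  a_4 = 1·3 + -1·8 = -5
  a_5 = 1·-5 + -1·3 = -8
  a_6 = 1·-8 + -1·-5 = -3
  a_7 = 1·-3 + -1·-8 = 5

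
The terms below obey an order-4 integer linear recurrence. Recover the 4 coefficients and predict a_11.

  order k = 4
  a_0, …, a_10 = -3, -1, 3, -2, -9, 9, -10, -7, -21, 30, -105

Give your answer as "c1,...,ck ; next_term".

  a_4 = -1·-2 + 1·3 + 2·-1 + 4·-3 = -9
  a_5 = -1·-9 + 1·-2 + 2·3 + 4·-1 = 9
  a_6 = -1·9 + 1·-9 + 2·-2 + 4·3 = -10
  a_7 = -1·-10 + 1·9 + 2·-9 + 4·-2 = -7
  a_8 = -1·-7 + 1·-10 + 2·9 + 4·-9 = -21
  a_9 = -1·-21 + 1·-7 + 2·-10 + 4·9 = 30
  a_10 = -1·30 + 1·-21 + 2·-7 + 4·-10 = -105
  a_11 = -1·-105 + 1·30 + 2·-21 + 4·-7 = 65

-1,1,2,4 ; 65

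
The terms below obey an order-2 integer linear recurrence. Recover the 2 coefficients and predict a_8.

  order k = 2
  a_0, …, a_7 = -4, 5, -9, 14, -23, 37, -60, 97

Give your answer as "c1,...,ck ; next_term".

-1,1 ; -157

  a_2 = -1·5 + 1·-4 = -9
  a_3 = -1·-9 + 1·5 = 14
  a_4 = -1·14 + 1·-9 = -23
  a_5 = -1·-23 + 1·14 = 37
  a_6 = -1·37 + 1·-23 = -60
  a_7 = -1·-60 + 1·37 = 97
  a_8 = -1·97 + 1·-60 = -157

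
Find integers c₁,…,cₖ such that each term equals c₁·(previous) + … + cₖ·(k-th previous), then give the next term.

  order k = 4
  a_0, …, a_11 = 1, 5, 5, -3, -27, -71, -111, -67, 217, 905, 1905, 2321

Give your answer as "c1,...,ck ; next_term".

  a_4 = 2·-3 + -1·5 + -3·5 + -1·1 = -27
  a_5 = 2·-27 + -1·-3 + -3·5 + -1·5 = -71
  a_6 = 2·-71 + -1·-27 + -3·-3 + -1·5 = -111
  a_7 = 2·-111 + -1·-71 + -3·-27 + -1·-3 = -67
  a_8 = 2·-67 + -1·-111 + -3·-71 + -1·-27 = 217
  a_9 = 2·217 + -1·-67 + -3·-111 + -1·-71 = 905
  a_10 = 2·905 + -1·217 + -3·-67 + -1·-111 = 1905
  a_11 = 2·1905 + -1·905 + -3·217 + -1·-67 = 2321
  a_12 = 2·2321 + -1·1905 + -3·905 + -1·217 = -195

2,-1,-3,-1 ; -195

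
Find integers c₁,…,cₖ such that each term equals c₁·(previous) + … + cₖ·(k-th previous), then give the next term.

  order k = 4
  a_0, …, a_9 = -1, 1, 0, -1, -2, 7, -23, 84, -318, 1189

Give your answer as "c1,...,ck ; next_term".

-3,2,-2,3 ; -4440

  a_4 = -3·-1 + 2·0 + -2·1 + 3·-1 = -2
  a_5 = -3·-2 + 2·-1 + -2·0 + 3·1 = 7
  a_6 = -3·7 + 2·-2 + -2·-1 + 3·0 = -23
  a_7 = -3·-23 + 2·7 + -2·-2 + 3·-1 = 84
  a_8 = -3·84 + 2·-23 + -2·7 + 3·-2 = -318
  a_9 = -3·-318 + 2·84 + -2·-23 + 3·7 = 1189
  a_10 = -3·1189 + 2·-318 + -2·84 + 3·-23 = -4440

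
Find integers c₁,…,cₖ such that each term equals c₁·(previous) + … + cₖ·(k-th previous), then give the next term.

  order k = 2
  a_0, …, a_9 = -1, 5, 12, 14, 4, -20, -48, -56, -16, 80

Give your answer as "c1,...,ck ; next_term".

2,-2 ; 192

  a_2 = 2·5 + -2·-1 = 12
  a_3 = 2·12 + -2·5 = 14
  a_4 = 2·14 + -2·12 = 4
  a_5 = 2·4 + -2·14 = -20
  a_6 = 2·-20 + -2·4 = -48
  a_7 = 2·-48 + -2·-20 = -56
  a_8 = 2·-56 + -2·-48 = -16
  a_9 = 2·-16 + -2·-56 = 80
  a_10 = 2·80 + -2·-16 = 192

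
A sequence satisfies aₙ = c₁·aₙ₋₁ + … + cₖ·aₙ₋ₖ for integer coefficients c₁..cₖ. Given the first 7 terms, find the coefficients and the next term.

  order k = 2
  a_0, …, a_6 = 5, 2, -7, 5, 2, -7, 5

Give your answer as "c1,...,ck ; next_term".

  a_2 = -1·2 + -1·5 = -7
  a_3 = -1·-7 + -1·2 = 5
  a_4 = -1·5 + -1·-7 = 2
  a_5 = -1·2 + -1·5 = -7
  a_6 = -1·-7 + -1·2 = 5
  a_7 = -1·5 + -1·-7 = 2

-1,-1 ; 2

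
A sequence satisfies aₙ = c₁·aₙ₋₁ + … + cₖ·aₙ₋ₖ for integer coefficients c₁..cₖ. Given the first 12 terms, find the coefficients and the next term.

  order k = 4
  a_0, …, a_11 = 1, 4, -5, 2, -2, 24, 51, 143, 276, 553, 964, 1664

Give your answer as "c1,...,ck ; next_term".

3,-1,-4,3 ; 2644

  a_4 = 3·2 + -1·-5 + -4·4 + 3·1 = -2
  a_5 = 3·-2 + -1·2 + -4·-5 + 3·4 = 24
  a_6 = 3·24 + -1·-2 + -4·2 + 3·-5 = 51
  a_7 = 3·51 + -1·24 + -4·-2 + 3·2 = 143
  a_8 = 3·143 + -1·51 + -4·24 + 3·-2 = 276
  a_9 = 3·276 + -1·143 + -4·51 + 3·24 = 553
  a_10 = 3·553 + -1·276 + -4·143 + 3·51 = 964
  a_11 = 3·964 + -1·553 + -4·276 + 3·143 = 1664
  a_12 = 3·1664 + -1·964 + -4·553 + 3·276 = 2644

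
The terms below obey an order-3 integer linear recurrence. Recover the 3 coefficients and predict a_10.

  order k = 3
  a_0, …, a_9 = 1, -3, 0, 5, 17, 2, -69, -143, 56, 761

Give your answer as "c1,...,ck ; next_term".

  a_3 = 1·0 + -3·-3 + -4·1 = 5
  a_4 = 1·5 + -3·0 + -4·-3 = 17
  a_5 = 1·17 + -3·5 + -4·0 = 2
  a_6 = 1·2 + -3·17 + -4·5 = -69
  a_7 = 1·-69 + -3·2 + -4·17 = -143
  a_8 = 1·-143 + -3·-69 + -4·2 = 56
  a_9 = 1·56 + -3·-143 + -4·-69 = 761
  a_10 = 1·761 + -3·56 + -4·-143 = 1165

1,-3,-4 ; 1165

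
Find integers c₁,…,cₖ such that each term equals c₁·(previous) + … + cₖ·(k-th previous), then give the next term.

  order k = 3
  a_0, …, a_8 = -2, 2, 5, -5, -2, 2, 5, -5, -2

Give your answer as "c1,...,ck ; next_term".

-1,-1,-1 ; 2

  a_3 = -1·5 + -1·2 + -1·-2 = -5
  a_4 = -1·-5 + -1·5 + -1·2 = -2
  a_5 = -1·-2 + -1·-5 + -1·5 = 2
  a_6 = -1·2 + -1·-2 + -1·-5 = 5
  a_7 = -1·5 + -1·2 + -1·-2 = -5
  a_8 = -1·-5 + -1·5 + -1·2 = -2
  a_9 = -1·-2 + -1·-5 + -1·5 = 2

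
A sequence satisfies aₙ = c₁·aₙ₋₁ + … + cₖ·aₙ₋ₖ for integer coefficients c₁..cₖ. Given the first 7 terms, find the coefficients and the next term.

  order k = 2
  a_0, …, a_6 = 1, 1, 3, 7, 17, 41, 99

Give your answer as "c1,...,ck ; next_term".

  a_2 = 2·1 + 1·1 = 3
  a_3 = 2·3 + 1·1 = 7
  a_4 = 2·7 + 1·3 = 17
  a_5 = 2·17 + 1·7 = 41
  a_6 = 2·41 + 1·17 = 99
  a_7 = 2·99 + 1·41 = 239

2,1 ; 239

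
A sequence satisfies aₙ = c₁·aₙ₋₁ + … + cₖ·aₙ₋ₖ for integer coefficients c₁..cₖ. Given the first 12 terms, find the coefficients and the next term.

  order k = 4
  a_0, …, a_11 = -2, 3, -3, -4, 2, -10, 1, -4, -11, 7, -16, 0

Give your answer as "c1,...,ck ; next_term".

  a_4 = 0·-4 + 1·-3 + 1·3 + -1·-2 = 2
  a_5 = 0·2 + 1·-4 + 1·-3 + -1·3 = -10
  a_6 = 0·-10 + 1·2 + 1·-4 + -1·-3 = 1
  a_7 = 0·1 + 1·-10 + 1·2 + -1·-4 = -4
  a_8 = 0·-4 + 1·1 + 1·-10 + -1·2 = -11
  a_9 = 0·-11 + 1·-4 + 1·1 + -1·-10 = 7
  a_10 = 0·7 + 1·-11 + 1·-4 + -1·1 = -16
  a_11 = 0·-16 + 1·7 + 1·-11 + -1·-4 = 0
  a_12 = 0·0 + 1·-16 + 1·7 + -1·-11 = 2

0,1,1,-1 ; 2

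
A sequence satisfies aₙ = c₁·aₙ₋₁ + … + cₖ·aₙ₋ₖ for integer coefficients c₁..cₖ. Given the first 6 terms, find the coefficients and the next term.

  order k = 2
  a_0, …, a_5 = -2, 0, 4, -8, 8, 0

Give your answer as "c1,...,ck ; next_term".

  a_2 = -2·0 + -2·-2 = 4
  a_3 = -2·4 + -2·0 = -8
  a_4 = -2·-8 + -2·4 = 8
  a_5 = -2·8 + -2·-8 = 0
  a_6 = -2·0 + -2·8 = -16

-2,-2 ; -16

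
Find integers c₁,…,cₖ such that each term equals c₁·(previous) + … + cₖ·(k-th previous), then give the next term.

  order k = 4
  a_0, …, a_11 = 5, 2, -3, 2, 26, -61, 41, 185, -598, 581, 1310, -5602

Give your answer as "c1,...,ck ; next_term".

-2,-3,3,3 ; 7223

  a_4 = -2·2 + -3·-3 + 3·2 + 3·5 = 26
  a_5 = -2·26 + -3·2 + 3·-3 + 3·2 = -61
  a_6 = -2·-61 + -3·26 + 3·2 + 3·-3 = 41
  a_7 = -2·41 + -3·-61 + 3·26 + 3·2 = 185
  a_8 = -2·185 + -3·41 + 3·-61 + 3·26 = -598
  a_9 = -2·-598 + -3·185 + 3·41 + 3·-61 = 581
  a_10 = -2·581 + -3·-598 + 3·185 + 3·41 = 1310
  a_11 = -2·1310 + -3·581 + 3·-598 + 3·185 = -5602
  a_12 = -2·-5602 + -3·1310 + 3·581 + 3·-598 = 7223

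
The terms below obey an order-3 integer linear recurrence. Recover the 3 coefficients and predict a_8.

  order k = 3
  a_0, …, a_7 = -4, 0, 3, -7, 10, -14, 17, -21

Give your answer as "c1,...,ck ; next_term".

  a_3 = -1·3 + 1·0 + 1·-4 = -7
  a_4 = -1·-7 + 1·3 + 1·0 = 10
  a_5 = -1·10 + 1·-7 + 1·3 = -14
  a_6 = -1·-14 + 1·10 + 1·-7 = 17
  a_7 = -1·17 + 1·-14 + 1·10 = -21
  a_8 = -1·-21 + 1·17 + 1·-14 = 24

-1,1,1 ; 24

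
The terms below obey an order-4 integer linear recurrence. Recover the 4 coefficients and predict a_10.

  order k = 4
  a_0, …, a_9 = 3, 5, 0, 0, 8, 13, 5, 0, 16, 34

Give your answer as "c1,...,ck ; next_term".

  a_4 = 1·0 + -1·0 + 1·5 + 1·3 = 8
  a_5 = 1·8 + -1·0 + 1·0 + 1·5 = 13
  a_6 = 1·13 + -1·8 + 1·0 + 1·0 = 5
  a_7 = 1·5 + -1·13 + 1·8 + 1·0 = 0
  a_8 = 1·0 + -1·5 + 1·13 + 1·8 = 16
  a_9 = 1·16 + -1·0 + 1·5 + 1·13 = 34
  a_10 = 1·34 + -1·16 + 1·0 + 1·5 = 23

1,-1,1,1 ; 23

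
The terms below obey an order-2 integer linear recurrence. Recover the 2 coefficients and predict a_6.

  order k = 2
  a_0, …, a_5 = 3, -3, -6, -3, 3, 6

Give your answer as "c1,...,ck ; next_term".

  a_2 = 1·-3 + -1·3 = -6
  a_3 = 1·-6 + -1·-3 = -3
  a_4 = 1·-3 + -1·-6 = 3
  a_5 = 1·3 + -1·-3 = 6
  a_6 = 1·6 + -1·3 = 3

1,-1 ; 3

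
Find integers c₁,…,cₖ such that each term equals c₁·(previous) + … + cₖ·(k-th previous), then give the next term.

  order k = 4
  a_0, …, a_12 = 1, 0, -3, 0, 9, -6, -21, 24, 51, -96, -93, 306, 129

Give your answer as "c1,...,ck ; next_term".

-1,-2,-1,3 ; -936

  a_4 = -1·0 + -2·-3 + -1·0 + 3·1 = 9
  a_5 = -1·9 + -2·0 + -1·-3 + 3·0 = -6
  a_6 = -1·-6 + -2·9 + -1·0 + 3·-3 = -21
  a_7 = -1·-21 + -2·-6 + -1·9 + 3·0 = 24
  a_8 = -1·24 + -2·-21 + -1·-6 + 3·9 = 51
  a_9 = -1·51 + -2·24 + -1·-21 + 3·-6 = -96
  a_10 = -1·-96 + -2·51 + -1·24 + 3·-21 = -93
  a_11 = -1·-93 + -2·-96 + -1·51 + 3·24 = 306
  a_12 = -1·306 + -2·-93 + -1·-96 + 3·51 = 129
  a_13 = -1·129 + -2·306 + -1·-93 + 3·-96 = -936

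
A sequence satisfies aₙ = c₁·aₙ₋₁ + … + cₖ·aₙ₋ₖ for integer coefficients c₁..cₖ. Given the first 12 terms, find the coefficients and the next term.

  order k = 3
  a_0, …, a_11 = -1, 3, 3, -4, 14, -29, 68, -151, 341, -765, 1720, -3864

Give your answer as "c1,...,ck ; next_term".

-2,1,1 ; 8683

  a_3 = -2·3 + 1·3 + 1·-1 = -4
  a_4 = -2·-4 + 1·3 + 1·3 = 14
  a_5 = -2·14 + 1·-4 + 1·3 = -29
  a_6 = -2·-29 + 1·14 + 1·-4 = 68
  a_7 = -2·68 + 1·-29 + 1·14 = -151
  a_8 = -2·-151 + 1·68 + 1·-29 = 341
  a_9 = -2·341 + 1·-151 + 1·68 = -765
  a_10 = -2·-765 + 1·341 + 1·-151 = 1720
  a_11 = -2·1720 + 1·-765 + 1·341 = -3864
  a_12 = -2·-3864 + 1·1720 + 1·-765 = 8683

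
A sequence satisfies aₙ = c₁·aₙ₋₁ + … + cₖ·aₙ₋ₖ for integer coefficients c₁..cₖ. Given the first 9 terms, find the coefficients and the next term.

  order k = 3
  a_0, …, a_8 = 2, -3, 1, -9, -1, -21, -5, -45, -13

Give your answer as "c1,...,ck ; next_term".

1,2,-2 ; -93

  a_3 = 1·1 + 2·-3 + -2·2 = -9
  a_4 = 1·-9 + 2·1 + -2·-3 = -1
  a_5 = 1·-1 + 2·-9 + -2·1 = -21
  a_6 = 1·-21 + 2·-1 + -2·-9 = -5
  a_7 = 1·-5 + 2·-21 + -2·-1 = -45
  a_8 = 1·-45 + 2·-5 + -2·-21 = -13
  a_9 = 1·-13 + 2·-45 + -2·-5 = -93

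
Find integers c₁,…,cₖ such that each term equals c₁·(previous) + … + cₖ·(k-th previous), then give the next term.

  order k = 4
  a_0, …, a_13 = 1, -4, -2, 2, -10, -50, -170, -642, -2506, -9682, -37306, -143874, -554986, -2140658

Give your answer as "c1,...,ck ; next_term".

3,2,4,4 ; -8256666

  a_4 = 3·2 + 2·-2 + 4·-4 + 4·1 = -10
  a_5 = 3·-10 + 2·2 + 4·-2 + 4·-4 = -50
  a_6 = 3·-50 + 2·-10 + 4·2 + 4·-2 = -170
  a_7 = 3·-170 + 2·-50 + 4·-10 + 4·2 = -642
  a_8 = 3·-642 + 2·-170 + 4·-50 + 4·-10 = -2506
  a_9 = 3·-2506 + 2·-642 + 4·-170 + 4·-50 = -9682
  a_10 = 3·-9682 + 2·-2506 + 4·-642 + 4·-170 = -37306
  a_11 = 3·-37306 + 2·-9682 + 4·-2506 + 4·-642 = -143874
  a_12 = 3·-143874 + 2·-37306 + 4·-9682 + 4·-2506 = -554986
  a_13 = 3·-554986 + 2·-143874 + 4·-37306 + 4·-9682 = -2140658
  a_14 = 3·-2140658 + 2·-554986 + 4·-143874 + 4·-37306 = -8256666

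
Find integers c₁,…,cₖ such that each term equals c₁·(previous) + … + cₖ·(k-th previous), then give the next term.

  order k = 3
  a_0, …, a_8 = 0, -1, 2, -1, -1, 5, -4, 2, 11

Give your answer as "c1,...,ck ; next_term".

  a_3 = 0·2 + 1·-1 + 3·0 = -1
  a_4 = 0·-1 + 1·2 + 3·-1 = -1
  a_5 = 0·-1 + 1·-1 + 3·2 = 5
  a_6 = 0·5 + 1·-1 + 3·-1 = -4
  a_7 = 0·-4 + 1·5 + 3·-1 = 2
  a_8 = 0·2 + 1·-4 + 3·5 = 11
  a_9 = 0·11 + 1·2 + 3·-4 = -10

0,1,3 ; -10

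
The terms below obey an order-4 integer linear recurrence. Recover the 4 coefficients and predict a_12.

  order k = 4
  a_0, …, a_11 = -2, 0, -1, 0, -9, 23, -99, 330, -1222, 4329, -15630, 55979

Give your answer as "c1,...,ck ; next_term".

  a_4 = -3·0 + 3·-1 + 4·0 + 3·-2 = -9
  a_5 = -3·-9 + 3·0 + 4·-1 + 3·0 = 23
  a_6 = -3·23 + 3·-9 + 4·0 + 3·-1 = -99
  a_7 = -3·-99 + 3·23 + 4·-9 + 3·0 = 330
  a_8 = -3·330 + 3·-99 + 4·23 + 3·-9 = -1222
  a_9 = -3·-1222 + 3·330 + 4·-99 + 3·23 = 4329
  a_10 = -3·4329 + 3·-1222 + 4·330 + 3·-99 = -15630
  a_11 = -3·-15630 + 3·4329 + 4·-1222 + 3·330 = 55979
  a_12 = -3·55979 + 3·-15630 + 4·4329 + 3·-1222 = -201177

-3,3,4,3 ; -201177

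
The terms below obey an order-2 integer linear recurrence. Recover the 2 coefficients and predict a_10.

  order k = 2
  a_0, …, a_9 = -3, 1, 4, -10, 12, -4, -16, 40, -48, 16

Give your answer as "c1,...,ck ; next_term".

  a_2 = -2·1 + -2·-3 = 4
  a_3 = -2·4 + -2·1 = -10
  a_4 = -2·-10 + -2·4 = 12
  a_5 = -2·12 + -2·-10 = -4
  a_6 = -2·-4 + -2·12 = -16
  a_7 = -2·-16 + -2·-4 = 40
  a_8 = -2·40 + -2·-16 = -48
  a_9 = -2·-48 + -2·40 = 16
  a_10 = -2·16 + -2·-48 = 64

-2,-2 ; 64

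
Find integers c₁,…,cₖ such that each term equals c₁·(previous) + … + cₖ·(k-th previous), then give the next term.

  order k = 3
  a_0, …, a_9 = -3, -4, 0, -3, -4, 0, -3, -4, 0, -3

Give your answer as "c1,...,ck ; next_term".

  a_3 = 0·0 + 0·-4 + 1·-3 = -3
  a_4 = 0·-3 + 0·0 + 1·-4 = -4
  a_5 = 0·-4 + 0·-3 + 1·0 = 0
  a_6 = 0·0 + 0·-4 + 1·-3 = -3
  a_7 = 0·-3 + 0·0 + 1·-4 = -4
  a_8 = 0·-4 + 0·-3 + 1·0 = 0
  a_9 = 0·0 + 0·-4 + 1·-3 = -3
  a_10 = 0·-3 + 0·0 + 1·-4 = -4

0,0,1 ; -4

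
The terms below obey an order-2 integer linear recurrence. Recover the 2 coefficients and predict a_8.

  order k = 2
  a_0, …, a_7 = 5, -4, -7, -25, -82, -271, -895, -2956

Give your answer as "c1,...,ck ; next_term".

3,1 ; -9763

  a_2 = 3·-4 + 1·5 = -7
  a_3 = 3·-7 + 1·-4 = -25
  a_4 = 3·-25 + 1·-7 = -82
  a_5 = 3·-82 + 1·-25 = -271
  a_6 = 3·-271 + 1·-82 = -895
  a_7 = 3·-895 + 1·-271 = -2956
  a_8 = 3·-2956 + 1·-895 = -9763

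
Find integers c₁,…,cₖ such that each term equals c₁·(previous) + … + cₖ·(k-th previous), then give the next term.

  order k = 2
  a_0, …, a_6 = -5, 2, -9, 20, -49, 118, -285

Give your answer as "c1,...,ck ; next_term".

-2,1 ; 688

  a_2 = -2·2 + 1·-5 = -9
  a_3 = -2·-9 + 1·2 = 20
  a_4 = -2·20 + 1·-9 = -49
  a_5 = -2·-49 + 1·20 = 118
  a_6 = -2·118 + 1·-49 = -285
  a_7 = -2·-285 + 1·118 = 688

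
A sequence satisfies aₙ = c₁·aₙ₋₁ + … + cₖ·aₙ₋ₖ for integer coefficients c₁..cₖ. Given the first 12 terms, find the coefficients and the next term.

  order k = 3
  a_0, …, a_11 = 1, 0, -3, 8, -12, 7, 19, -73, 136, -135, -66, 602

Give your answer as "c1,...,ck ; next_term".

  a_3 = -3·-3 + -4·0 + -1·1 = 8
  a_4 = -3·8 + -4·-3 + -1·0 = -12
  a_5 = -3·-12 + -4·8 + -1·-3 = 7
  a_6 = -3·7 + -4·-12 + -1·8 = 19
  a_7 = -3·19 + -4·7 + -1·-12 = -73
  a_8 = -3·-73 + -4·19 + -1·7 = 136
  a_9 = -3·136 + -4·-73 + -1·19 = -135
  a_10 = -3·-135 + -4·136 + -1·-73 = -66
  a_11 = -3·-66 + -4·-135 + -1·136 = 602
  a_12 = -3·602 + -4·-66 + -1·-135 = -1407

-3,-4,-1 ; -1407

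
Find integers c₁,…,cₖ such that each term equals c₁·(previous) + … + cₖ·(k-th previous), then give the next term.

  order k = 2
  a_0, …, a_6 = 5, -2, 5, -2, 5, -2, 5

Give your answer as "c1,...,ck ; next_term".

0,1 ; -2

  a_2 = 0·-2 + 1·5 = 5
  a_3 = 0·5 + 1·-2 = -2
  a_4 = 0·-2 + 1·5 = 5
  a_5 = 0·5 + 1·-2 = -2
  a_6 = 0·-2 + 1·5 = 5
  a_7 = 0·5 + 1·-2 = -2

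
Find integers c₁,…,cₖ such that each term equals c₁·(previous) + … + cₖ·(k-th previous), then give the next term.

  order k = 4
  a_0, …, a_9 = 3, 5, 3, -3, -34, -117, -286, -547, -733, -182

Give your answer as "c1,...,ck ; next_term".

3,-2,-2,-3 ; 2872

  a_4 = 3·-3 + -2·3 + -2·5 + -3·3 = -34
  a_5 = 3·-34 + -2·-3 + -2·3 + -3·5 = -117
  a_6 = 3·-117 + -2·-34 + -2·-3 + -3·3 = -286
  a_7 = 3·-286 + -2·-117 + -2·-34 + -3·-3 = -547
  a_8 = 3·-547 + -2·-286 + -2·-117 + -3·-34 = -733
  a_9 = 3·-733 + -2·-547 + -2·-286 + -3·-117 = -182
  a_10 = 3·-182 + -2·-733 + -2·-547 + -3·-286 = 2872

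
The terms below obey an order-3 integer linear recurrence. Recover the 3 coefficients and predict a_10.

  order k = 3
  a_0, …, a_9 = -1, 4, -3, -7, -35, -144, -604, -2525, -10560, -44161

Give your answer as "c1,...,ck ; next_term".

  a_3 = 4·-3 + 1·4 + -1·-1 = -7
  a_4 = 4·-7 + 1·-3 + -1·4 = -35
  a_5 = 4·-35 + 1·-7 + -1·-3 = -144
  a_6 = 4·-144 + 1·-35 + -1·-7 = -604
  a_7 = 4·-604 + 1·-144 + -1·-35 = -2525
  a_8 = 4·-2525 + 1·-604 + -1·-144 = -10560
  a_9 = 4·-10560 + 1·-2525 + -1·-604 = -44161
  a_10 = 4·-44161 + 1·-10560 + -1·-2525 = -184679

4,1,-1 ; -184679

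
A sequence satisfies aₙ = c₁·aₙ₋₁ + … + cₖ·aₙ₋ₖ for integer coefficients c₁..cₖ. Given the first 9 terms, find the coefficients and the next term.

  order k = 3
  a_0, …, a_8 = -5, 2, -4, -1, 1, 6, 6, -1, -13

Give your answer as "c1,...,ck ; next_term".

  a_3 = 1·-4 + -1·2 + -1·-5 = -1
  a_4 = 1·-1 + -1·-4 + -1·2 = 1
  a_5 = 1·1 + -1·-1 + -1·-4 = 6
  a_6 = 1·6 + -1·1 + -1·-1 = 6
  a_7 = 1·6 + -1·6 + -1·1 = -1
  a_8 = 1·-1 + -1·6 + -1·6 = -13
  a_9 = 1·-13 + -1·-1 + -1·6 = -18

1,-1,-1 ; -18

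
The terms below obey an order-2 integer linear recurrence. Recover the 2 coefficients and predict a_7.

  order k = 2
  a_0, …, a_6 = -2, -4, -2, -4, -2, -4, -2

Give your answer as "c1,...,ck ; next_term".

  a_2 = 0·-4 + 1·-2 = -2
  a_3 = 0·-2 + 1·-4 = -4
  a_4 = 0·-4 + 1·-2 = -2
  a_5 = 0·-2 + 1·-4 = -4
  a_6 = 0·-4 + 1·-2 = -2
  a_7 = 0·-2 + 1·-4 = -4

0,1 ; -4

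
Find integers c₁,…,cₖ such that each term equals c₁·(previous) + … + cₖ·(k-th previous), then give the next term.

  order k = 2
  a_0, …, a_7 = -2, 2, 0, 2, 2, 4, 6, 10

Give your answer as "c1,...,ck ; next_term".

1,1 ; 16

  a_2 = 1·2 + 1·-2 = 0
  a_3 = 1·0 + 1·2 = 2
  a_4 = 1·2 + 1·0 = 2
  a_5 = 1·2 + 1·2 = 4
  a_6 = 1·4 + 1·2 = 6
  a_7 = 1·6 + 1·4 = 10
  a_8 = 1·10 + 1·6 = 16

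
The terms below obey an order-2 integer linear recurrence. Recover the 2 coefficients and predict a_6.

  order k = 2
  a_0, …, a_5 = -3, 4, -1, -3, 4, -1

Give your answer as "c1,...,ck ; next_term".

-1,-1 ; -3

  a_2 = -1·4 + -1·-3 = -1
  a_3 = -1·-1 + -1·4 = -3
  a_4 = -1·-3 + -1·-1 = 4
  a_5 = -1·4 + -1·-3 = -1
  a_6 = -1·-1 + -1·4 = -3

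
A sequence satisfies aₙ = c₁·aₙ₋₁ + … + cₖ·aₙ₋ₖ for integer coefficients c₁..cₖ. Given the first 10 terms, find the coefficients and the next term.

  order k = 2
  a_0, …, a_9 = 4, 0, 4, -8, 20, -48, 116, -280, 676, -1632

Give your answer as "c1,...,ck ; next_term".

-2,1 ; 3940

  a_2 = -2·0 + 1·4 = 4
  a_3 = -2·4 + 1·0 = -8
  a_4 = -2·-8 + 1·4 = 20
  a_5 = -2·20 + 1·-8 = -48
  a_6 = -2·-48 + 1·20 = 116
  a_7 = -2·116 + 1·-48 = -280
  a_8 = -2·-280 + 1·116 = 676
  a_9 = -2·676 + 1·-280 = -1632
  a_10 = -2·-1632 + 1·676 = 3940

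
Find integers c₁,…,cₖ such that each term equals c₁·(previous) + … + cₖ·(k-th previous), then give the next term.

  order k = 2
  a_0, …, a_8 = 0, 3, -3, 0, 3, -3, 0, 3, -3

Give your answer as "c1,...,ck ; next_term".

-1,-1 ; 0

  a_2 = -1·3 + -1·0 = -3
  a_3 = -1·-3 + -1·3 = 0
  a_4 = -1·0 + -1·-3 = 3
  a_5 = -1·3 + -1·0 = -3
  a_6 = -1·-3 + -1·3 = 0
  a_7 = -1·0 + -1·-3 = 3
  a_8 = -1·3 + -1·0 = -3
  a_9 = -1·-3 + -1·3 = 0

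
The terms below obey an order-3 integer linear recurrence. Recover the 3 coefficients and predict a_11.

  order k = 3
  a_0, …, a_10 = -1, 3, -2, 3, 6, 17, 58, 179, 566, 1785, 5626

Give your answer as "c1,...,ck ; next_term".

2,3,2 ; 17739

  a_3 = 2·-2 + 3·3 + 2·-1 = 3
  a_4 = 2·3 + 3·-2 + 2·3 = 6
  a_5 = 2·6 + 3·3 + 2·-2 = 17
  a_6 = 2·17 + 3·6 + 2·3 = 58
  a_7 = 2·58 + 3·17 + 2·6 = 179
  a_8 = 2·179 + 3·58 + 2·17 = 566
  a_9 = 2·566 + 3·179 + 2·58 = 1785
  a_10 = 2·1785 + 3·566 + 2·179 = 5626
  a_11 = 2·5626 + 3·1785 + 2·566 = 17739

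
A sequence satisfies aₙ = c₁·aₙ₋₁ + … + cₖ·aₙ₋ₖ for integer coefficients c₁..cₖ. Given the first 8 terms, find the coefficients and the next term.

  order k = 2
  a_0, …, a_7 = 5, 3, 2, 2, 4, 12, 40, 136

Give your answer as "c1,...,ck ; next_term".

4,-2 ; 464

  a_2 = 4·3 + -2·5 = 2
  a_3 = 4·2 + -2·3 = 2
  a_4 = 4·2 + -2·2 = 4
  a_5 = 4·4 + -2·2 = 12
  a_6 = 4·12 + -2·4 = 40
  a_7 = 4·40 + -2·12 = 136
  a_8 = 4·136 + -2·40 = 464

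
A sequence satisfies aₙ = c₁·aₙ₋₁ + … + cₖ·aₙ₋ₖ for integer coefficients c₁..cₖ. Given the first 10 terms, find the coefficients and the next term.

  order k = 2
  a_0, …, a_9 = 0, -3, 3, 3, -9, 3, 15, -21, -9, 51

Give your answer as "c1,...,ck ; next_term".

  a_2 = -1·-3 + -2·0 = 3
  a_3 = -1·3 + -2·-3 = 3
  a_4 = -1·3 + -2·3 = -9
  a_5 = -1·-9 + -2·3 = 3
  a_6 = -1·3 + -2·-9 = 15
  a_7 = -1·15 + -2·3 = -21
  a_8 = -1·-21 + -2·15 = -9
  a_9 = -1·-9 + -2·-21 = 51
  a_10 = -1·51 + -2·-9 = -33

-1,-2 ; -33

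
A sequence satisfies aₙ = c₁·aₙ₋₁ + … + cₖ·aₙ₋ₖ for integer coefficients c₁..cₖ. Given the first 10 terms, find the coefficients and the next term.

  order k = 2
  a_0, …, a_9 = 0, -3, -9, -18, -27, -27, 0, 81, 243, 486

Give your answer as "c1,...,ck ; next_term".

3,-3 ; 729

  a_2 = 3·-3 + -3·0 = -9
  a_3 = 3·-9 + -3·-3 = -18
  a_4 = 3·-18 + -3·-9 = -27
  a_5 = 3·-27 + -3·-18 = -27
  a_6 = 3·-27 + -3·-27 = 0
  a_7 = 3·0 + -3·-27 = 81
  a_8 = 3·81 + -3·0 = 243
  a_9 = 3·243 + -3·81 = 486
  a_10 = 3·486 + -3·243 = 729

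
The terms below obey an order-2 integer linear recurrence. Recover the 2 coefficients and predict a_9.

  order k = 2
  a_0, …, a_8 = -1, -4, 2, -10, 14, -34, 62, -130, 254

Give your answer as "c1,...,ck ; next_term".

  a_2 = -1·-4 + 2·-1 = 2
  a_3 = -1·2 + 2·-4 = -10
  a_4 = -1·-10 + 2·2 = 14
  a_5 = -1·14 + 2·-10 = -34
  a_6 = -1·-34 + 2·14 = 62
  a_7 = -1·62 + 2·-34 = -130
  a_8 = -1·-130 + 2·62 = 254
  a_9 = -1·254 + 2·-130 = -514

-1,2 ; -514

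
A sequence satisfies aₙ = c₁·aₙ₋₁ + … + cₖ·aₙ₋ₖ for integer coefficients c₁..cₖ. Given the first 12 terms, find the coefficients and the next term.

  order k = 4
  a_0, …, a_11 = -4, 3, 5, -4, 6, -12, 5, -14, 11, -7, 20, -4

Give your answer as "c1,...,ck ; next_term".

  a_4 = 0·-4 + 1·5 + -1·3 + -1·-4 = 6
  a_5 = 0·6 + 1·-4 + -1·5 + -1·3 = -12
  a_6 = 0·-12 + 1·6 + -1·-4 + -1·5 = 5
  a_7 = 0·5 + 1·-12 + -1·6 + -1·-4 = -14
  a_8 = 0·-14 + 1·5 + -1·-12 + -1·6 = 11
  a_9 = 0·11 + 1·-14 + -1·5 + -1·-12 = -7
  a_10 = 0·-7 + 1·11 + -1·-14 + -1·5 = 20
  a_11 = 0·20 + 1·-7 + -1·11 + -1·-14 = -4
  a_12 = 0·-4 + 1·20 + -1·-7 + -1·11 = 16

0,1,-1,-1 ; 16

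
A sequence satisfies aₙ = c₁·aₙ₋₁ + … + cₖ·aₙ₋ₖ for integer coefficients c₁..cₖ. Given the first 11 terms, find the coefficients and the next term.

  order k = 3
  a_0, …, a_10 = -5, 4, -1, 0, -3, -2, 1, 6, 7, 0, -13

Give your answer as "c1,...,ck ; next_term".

  a_3 = 1·-1 + -1·4 + -1·-5 = 0
  a_4 = 1·0 + -1·-1 + -1·4 = -3
  a_5 = 1·-3 + -1·0 + -1·-1 = -2
  a_6 = 1·-2 + -1·-3 + -1·0 = 1
  a_7 = 1·1 + -1·-2 + -1·-3 = 6
  a_8 = 1·6 + -1·1 + -1·-2 = 7
  a_9 = 1·7 + -1·6 + -1·1 = 0
  a_10 = 1·0 + -1·7 + -1·6 = -13
  a_11 = 1·-13 + -1·0 + -1·7 = -20

1,-1,-1 ; -20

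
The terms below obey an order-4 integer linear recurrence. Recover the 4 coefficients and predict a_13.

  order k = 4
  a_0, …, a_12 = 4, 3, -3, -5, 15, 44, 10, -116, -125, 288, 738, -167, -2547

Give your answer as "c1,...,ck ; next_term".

  a_4 = 2·-5 + -4·-3 + 3·3 + 1·4 = 15
  a_5 = 2·15 + -4·-5 + 3·-3 + 1·3 = 44
  a_6 = 2·44 + -4·15 + 3·-5 + 1·-3 = 10
  a_7 = 2·10 + -4·44 + 3·15 + 1·-5 = -116
  a_8 = 2·-116 + -4·10 + 3·44 + 1·15 = -125
  a_9 = 2·-125 + -4·-116 + 3·10 + 1·44 = 288
  a_10 = 2·288 + -4·-125 + 3·-116 + 1·10 = 738
  a_11 = 2·738 + -4·288 + 3·-125 + 1·-116 = -167
  a_12 = 2·-167 + -4·738 + 3·288 + 1·-125 = -2547
  a_13 = 2·-2547 + -4·-167 + 3·738 + 1·288 = -1924

2,-4,3,1 ; -1924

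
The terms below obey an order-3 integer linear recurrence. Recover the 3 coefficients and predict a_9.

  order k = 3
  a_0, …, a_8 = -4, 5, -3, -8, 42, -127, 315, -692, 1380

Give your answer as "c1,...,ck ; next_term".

  a_3 = -3·-3 + -1·5 + 3·-4 = -8
  a_4 = -3·-8 + -1·-3 + 3·5 = 42
  a_5 = -3·42 + -1·-8 + 3·-3 = -127
  a_6 = -3·-127 + -1·42 + 3·-8 = 315
  a_7 = -3·315 + -1·-127 + 3·42 = -692
  a_8 = -3·-692 + -1·315 + 3·-127 = 1380
  a_9 = -3·1380 + -1·-692 + 3·315 = -2503

-3,-1,3 ; -2503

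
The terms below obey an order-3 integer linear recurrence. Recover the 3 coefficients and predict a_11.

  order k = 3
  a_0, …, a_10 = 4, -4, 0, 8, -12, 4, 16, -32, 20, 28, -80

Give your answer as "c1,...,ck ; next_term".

  a_3 = -1·0 + -1·-4 + 1·4 = 8
  a_4 = -1·8 + -1·0 + 1·-4 = -12
  a_5 = -1·-12 + -1·8 + 1·0 = 4
  a_6 = -1·4 + -1·-12 + 1·8 = 16
  a_7 = -1·16 + -1·4 + 1·-12 = -32
  a_8 = -1·-32 + -1·16 + 1·4 = 20
  a_9 = -1·20 + -1·-32 + 1·16 = 28
  a_10 = -1·28 + -1·20 + 1·-32 = -80
  a_11 = -1·-80 + -1·28 + 1·20 = 72

-1,-1,1 ; 72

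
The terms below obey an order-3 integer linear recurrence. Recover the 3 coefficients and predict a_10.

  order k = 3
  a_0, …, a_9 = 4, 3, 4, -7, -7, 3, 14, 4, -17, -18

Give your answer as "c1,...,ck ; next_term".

  a_3 = 0·4 + -1·3 + -1·4 = -7
  a_4 = 0·-7 + -1·4 + -1·3 = -7
  a_5 = 0·-7 + -1·-7 + -1·4 = 3
  a_6 = 0·3 + -1·-7 + -1·-7 = 14
  a_7 = 0·14 + -1·3 + -1·-7 = 4
  a_8 = 0·4 + -1·14 + -1·3 = -17
  a_9 = 0·-17 + -1·4 + -1·14 = -18
  a_10 = 0·-18 + -1·-17 + -1·4 = 13

0,-1,-1 ; 13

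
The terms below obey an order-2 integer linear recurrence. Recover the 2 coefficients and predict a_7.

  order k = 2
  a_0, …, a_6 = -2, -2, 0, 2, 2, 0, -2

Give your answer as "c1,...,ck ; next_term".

1,-1 ; -2

  a_2 = 1·-2 + -1·-2 = 0
  a_3 = 1·0 + -1·-2 = 2
  a_4 = 1·2 + -1·0 = 2
  a_5 = 1·2 + -1·2 = 0
  a_6 = 1·0 + -1·2 = -2
  a_7 = 1·-2 + -1·0 = -2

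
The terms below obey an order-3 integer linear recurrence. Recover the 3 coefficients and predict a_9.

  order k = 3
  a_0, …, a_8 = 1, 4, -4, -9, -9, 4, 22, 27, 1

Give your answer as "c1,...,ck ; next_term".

1,-1,-1 ; -48

  a_3 = 1·-4 + -1·4 + -1·1 = -9
  a_4 = 1·-9 + -1·-4 + -1·4 = -9
  a_5 = 1·-9 + -1·-9 + -1·-4 = 4
  a_6 = 1·4 + -1·-9 + -1·-9 = 22
  a_7 = 1·22 + -1·4 + -1·-9 = 27
  a_8 = 1·27 + -1·22 + -1·4 = 1
  a_9 = 1·1 + -1·27 + -1·22 = -48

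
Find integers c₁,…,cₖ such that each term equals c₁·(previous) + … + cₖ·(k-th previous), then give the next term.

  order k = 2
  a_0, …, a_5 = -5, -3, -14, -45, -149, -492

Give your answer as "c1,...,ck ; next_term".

  a_2 = 3·-3 + 1·-5 = -14
  a_3 = 3·-14 + 1·-3 = -45
  a_4 = 3·-45 + 1·-14 = -149
  a_5 = 3·-149 + 1·-45 = -492
  a_6 = 3·-492 + 1·-149 = -1625

3,1 ; -1625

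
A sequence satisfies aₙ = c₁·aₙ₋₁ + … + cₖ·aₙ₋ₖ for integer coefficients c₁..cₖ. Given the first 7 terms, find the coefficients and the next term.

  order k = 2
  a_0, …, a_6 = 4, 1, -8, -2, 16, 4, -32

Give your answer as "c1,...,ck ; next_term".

  a_2 = 0·1 + -2·4 = -8
  a_3 = 0·-8 + -2·1 = -2
  a_4 = 0·-2 + -2·-8 = 16
  a_5 = 0·16 + -2·-2 = 4
  a_6 = 0·4 + -2·16 = -32
  a_7 = 0·-32 + -2·4 = -8

0,-2 ; -8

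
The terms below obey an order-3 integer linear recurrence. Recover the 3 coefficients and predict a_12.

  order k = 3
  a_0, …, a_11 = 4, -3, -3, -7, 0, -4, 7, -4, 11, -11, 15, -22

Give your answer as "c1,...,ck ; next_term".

0,1,-1 ; 26

  a_3 = 0·-3 + 1·-3 + -1·4 = -7
  a_4 = 0·-7 + 1·-3 + -1·-3 = 0
  a_5 = 0·0 + 1·-7 + -1·-3 = -4
  a_6 = 0·-4 + 1·0 + -1·-7 = 7
  a_7 = 0·7 + 1·-4 + -1·0 = -4
  a_8 = 0·-4 + 1·7 + -1·-4 = 11
  a_9 = 0·11 + 1·-4 + -1·7 = -11
  a_10 = 0·-11 + 1·11 + -1·-4 = 15
  a_11 = 0·15 + 1·-11 + -1·11 = -22
  a_12 = 0·-22 + 1·15 + -1·-11 = 26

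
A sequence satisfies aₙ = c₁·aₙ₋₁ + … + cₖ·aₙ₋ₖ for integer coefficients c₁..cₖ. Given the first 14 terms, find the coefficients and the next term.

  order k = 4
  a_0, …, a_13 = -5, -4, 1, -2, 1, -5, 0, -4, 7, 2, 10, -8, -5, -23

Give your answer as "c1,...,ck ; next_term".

  a_4 = 1·-2 + 0·1 + -2·-4 + 1·-5 = 1
  a_5 = 1·1 + 0·-2 + -2·1 + 1·-4 = -5
  a_6 = 1·-5 + 0·1 + -2·-2 + 1·1 = 0
  a_7 = 1·0 + 0·-5 + -2·1 + 1·-2 = -4
  a_8 = 1·-4 + 0·0 + -2·-5 + 1·1 = 7
  a_9 = 1·7 + 0·-4 + -2·0 + 1·-5 = 2
  a_10 = 1·2 + 0·7 + -2·-4 + 1·0 = 10
  a_11 = 1·10 + 0·2 + -2·7 + 1·-4 = -8
  a_12 = 1·-8 + 0·10 + -2·2 + 1·7 = -5
  a_13 = 1·-5 + 0·-8 + -2·10 + 1·2 = -23
  a_14 = 1·-23 + 0·-5 + -2·-8 + 1·10 = 3

1,0,-2,1 ; 3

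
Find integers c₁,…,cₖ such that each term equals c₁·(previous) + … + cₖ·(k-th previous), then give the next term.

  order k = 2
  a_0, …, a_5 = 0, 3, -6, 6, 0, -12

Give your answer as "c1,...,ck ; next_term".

-2,-2 ; 24

  a_2 = -2·3 + -2·0 = -6
  a_3 = -2·-6 + -2·3 = 6
  a_4 = -2·6 + -2·-6 = 0
  a_5 = -2·0 + -2·6 = -12
  a_6 = -2·-12 + -2·0 = 24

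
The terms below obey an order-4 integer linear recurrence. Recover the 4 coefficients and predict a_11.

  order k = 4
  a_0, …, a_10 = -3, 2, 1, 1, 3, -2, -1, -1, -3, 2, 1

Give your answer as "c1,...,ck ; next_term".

0,0,0,-1 ; 1

  a_4 = 0·1 + 0·1 + 0·2 + -1·-3 = 3
  a_5 = 0·3 + 0·1 + 0·1 + -1·2 = -2
  a_6 = 0·-2 + 0·3 + 0·1 + -1·1 = -1
  a_7 = 0·-1 + 0·-2 + 0·3 + -1·1 = -1
  a_8 = 0·-1 + 0·-1 + 0·-2 + -1·3 = -3
  a_9 = 0·-3 + 0·-1 + 0·-1 + -1·-2 = 2
  a_10 = 0·2 + 0·-3 + 0·-1 + -1·-1 = 1
  a_11 = 0·1 + 0·2 + 0·-3 + -1·-1 = 1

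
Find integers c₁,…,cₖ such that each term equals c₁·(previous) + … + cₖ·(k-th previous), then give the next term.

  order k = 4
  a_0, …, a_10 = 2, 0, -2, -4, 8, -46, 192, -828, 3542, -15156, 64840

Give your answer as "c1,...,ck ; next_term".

-4,2,3,-2 ; -277390

  a_4 = -4·-4 + 2·-2 + 3·0 + -2·2 = 8
  a_5 = -4·8 + 2·-4 + 3·-2 + -2·0 = -46
  a_6 = -4·-46 + 2·8 + 3·-4 + -2·-2 = 192
  a_7 = -4·192 + 2·-46 + 3·8 + -2·-4 = -828
  a_8 = -4·-828 + 2·192 + 3·-46 + -2·8 = 3542
  a_9 = -4·3542 + 2·-828 + 3·192 + -2·-46 = -15156
  a_10 = -4·-15156 + 2·3542 + 3·-828 + -2·192 = 64840
  a_11 = -4·64840 + 2·-15156 + 3·3542 + -2·-828 = -277390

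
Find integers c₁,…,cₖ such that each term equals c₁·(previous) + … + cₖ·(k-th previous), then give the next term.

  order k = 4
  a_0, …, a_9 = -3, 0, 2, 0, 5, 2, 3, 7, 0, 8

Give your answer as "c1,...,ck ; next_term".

  a_4 = 0·0 + 1·2 + 1·0 + -1·-3 = 5
  a_5 = 0·5 + 1·0 + 1·2 + -1·0 = 2
  a_6 = 0·2 + 1·5 + 1·0 + -1·2 = 3
  a_7 = 0·3 + 1·2 + 1·5 + -1·0 = 7
  a_8 = 0·7 + 1·3 + 1·2 + -1·5 = 0
  a_9 = 0·0 + 1·7 + 1·3 + -1·2 = 8
  a_10 = 0·8 + 1·0 + 1·7 + -1·3 = 4

0,1,1,-1 ; 4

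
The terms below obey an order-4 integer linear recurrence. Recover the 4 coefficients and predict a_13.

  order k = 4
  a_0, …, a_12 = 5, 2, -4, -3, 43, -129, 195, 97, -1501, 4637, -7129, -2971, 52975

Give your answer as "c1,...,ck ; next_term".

-3,-4,4,2 ; -166283

  a_4 = -3·-3 + -4·-4 + 4·2 + 2·5 = 43
  a_5 = -3·43 + -4·-3 + 4·-4 + 2·2 = -129
  a_6 = -3·-129 + -4·43 + 4·-3 + 2·-4 = 195
  a_7 = -3·195 + -4·-129 + 4·43 + 2·-3 = 97
  a_8 = -3·97 + -4·195 + 4·-129 + 2·43 = -1501
  a_9 = -3·-1501 + -4·97 + 4·195 + 2·-129 = 4637
  a_10 = -3·4637 + -4·-1501 + 4·97 + 2·195 = -7129
  a_11 = -3·-7129 + -4·4637 + 4·-1501 + 2·97 = -2971
  a_12 = -3·-2971 + -4·-7129 + 4·4637 + 2·-1501 = 52975
  a_13 = -3·52975 + -4·-2971 + 4·-7129 + 2·4637 = -166283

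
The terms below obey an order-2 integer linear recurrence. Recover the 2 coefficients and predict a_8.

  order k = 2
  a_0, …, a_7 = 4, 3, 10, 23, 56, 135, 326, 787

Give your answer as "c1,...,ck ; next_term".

  a_2 = 2·3 + 1·4 = 10
  a_3 = 2·10 + 1·3 = 23
  a_4 = 2·23 + 1·10 = 56
  a_5 = 2·56 + 1·23 = 135
  a_6 = 2·135 + 1·56 = 326
  a_7 = 2·326 + 1·135 = 787
  a_8 = 2·787 + 1·326 = 1900

2,1 ; 1900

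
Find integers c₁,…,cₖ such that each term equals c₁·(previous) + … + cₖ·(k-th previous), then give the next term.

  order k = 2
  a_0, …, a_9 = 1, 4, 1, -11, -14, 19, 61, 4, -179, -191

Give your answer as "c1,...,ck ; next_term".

  a_2 = 1·4 + -3·1 = 1
  a_3 = 1·1 + -3·4 = -11
  a_4 = 1·-11 + -3·1 = -14
  a_5 = 1·-14 + -3·-11 = 19
  a_6 = 1·19 + -3·-14 = 61
  a_7 = 1·61 + -3·19 = 4
  a_8 = 1·4 + -3·61 = -179
  a_9 = 1·-179 + -3·4 = -191
  a_10 = 1·-191 + -3·-179 = 346

1,-3 ; 346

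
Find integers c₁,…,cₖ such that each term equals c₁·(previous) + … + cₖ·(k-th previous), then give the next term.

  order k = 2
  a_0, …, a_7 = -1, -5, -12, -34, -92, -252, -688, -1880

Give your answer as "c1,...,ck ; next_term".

  a_2 = 2·-5 + 2·-1 = -12
  a_3 = 2·-12 + 2·-5 = -34
  a_4 = 2·-34 + 2·-12 = -92
  a_5 = 2·-92 + 2·-34 = -252
  a_6 = 2·-252 + 2·-92 = -688
  a_7 = 2·-688 + 2·-252 = -1880
  a_8 = 2·-1880 + 2·-688 = -5136

2,2 ; -5136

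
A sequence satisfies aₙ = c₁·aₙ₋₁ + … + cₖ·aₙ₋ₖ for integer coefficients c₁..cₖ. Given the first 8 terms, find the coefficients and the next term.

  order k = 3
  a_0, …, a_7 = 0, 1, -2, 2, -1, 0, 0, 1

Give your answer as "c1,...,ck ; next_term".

-2,-2,-1 ; -2

  a_3 = -2·-2 + -2·1 + -1·0 = 2
  a_4 = -2·2 + -2·-2 + -1·1 = -1
  a_5 = -2·-1 + -2·2 + -1·-2 = 0
  a_6 = -2·0 + -2·-1 + -1·2 = 0
  a_7 = -2·0 + -2·0 + -1·-1 = 1
  a_8 = -2·1 + -2·0 + -1·0 = -2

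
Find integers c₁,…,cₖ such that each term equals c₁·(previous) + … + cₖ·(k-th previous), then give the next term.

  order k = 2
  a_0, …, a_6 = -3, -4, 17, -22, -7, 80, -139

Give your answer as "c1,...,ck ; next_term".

-2,-3 ; 38

  a_2 = -2·-4 + -3·-3 = 17
  a_3 = -2·17 + -3·-4 = -22
  a_4 = -2·-22 + -3·17 = -7
  a_5 = -2·-7 + -3·-22 = 80
  a_6 = -2·80 + -3·-7 = -139
  a_7 = -2·-139 + -3·80 = 38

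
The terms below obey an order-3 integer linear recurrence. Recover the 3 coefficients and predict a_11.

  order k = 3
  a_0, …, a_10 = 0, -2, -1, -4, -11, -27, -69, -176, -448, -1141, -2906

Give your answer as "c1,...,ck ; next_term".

2,1,1 ; -7401

  a_3 = 2·-1 + 1·-2 + 1·0 = -4
  a_4 = 2·-4 + 1·-1 + 1·-2 = -11
  a_5 = 2·-11 + 1·-4 + 1·-1 = -27
  a_6 = 2·-27 + 1·-11 + 1·-4 = -69
  a_7 = 2·-69 + 1·-27 + 1·-11 = -176
  a_8 = 2·-176 + 1·-69 + 1·-27 = -448
  a_9 = 2·-448 + 1·-176 + 1·-69 = -1141
  a_10 = 2·-1141 + 1·-448 + 1·-176 = -2906
  a_11 = 2·-2906 + 1·-1141 + 1·-448 = -7401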